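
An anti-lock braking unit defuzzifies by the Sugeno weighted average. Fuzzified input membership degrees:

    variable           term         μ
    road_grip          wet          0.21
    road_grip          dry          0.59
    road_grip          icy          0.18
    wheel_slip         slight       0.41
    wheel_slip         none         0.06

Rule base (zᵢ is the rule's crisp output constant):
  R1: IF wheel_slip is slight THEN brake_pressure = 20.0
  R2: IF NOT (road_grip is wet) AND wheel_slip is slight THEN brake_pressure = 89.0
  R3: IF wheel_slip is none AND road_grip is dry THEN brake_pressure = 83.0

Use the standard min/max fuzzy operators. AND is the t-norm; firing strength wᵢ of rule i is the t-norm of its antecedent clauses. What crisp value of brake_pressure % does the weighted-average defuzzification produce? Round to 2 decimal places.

R1 (z=20.0): slight=0.41 → w = 0.41
R2 (z=89.0): ¬wet=1−0.21=0.79, slight=0.41; AND[min(a, b)] → w = 0.41
R3 (z=83.0): none=0.06, dry=0.59; AND[min(a, b)] → w = 0.06
Weighted average = (0.41·20.0 + 0.41·89.0 + 0.06·83.0) / (0.41 + 0.41 + 0.06)
  = 49.6700 / 0.8800 = 56.44

56.44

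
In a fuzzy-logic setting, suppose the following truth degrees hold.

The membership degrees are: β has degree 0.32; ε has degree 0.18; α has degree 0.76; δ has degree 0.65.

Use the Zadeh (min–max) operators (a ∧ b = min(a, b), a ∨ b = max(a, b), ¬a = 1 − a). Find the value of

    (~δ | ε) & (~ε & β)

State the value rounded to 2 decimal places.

0.32

~δ = 1 − 0.65 = 0.35
~δ | ε = max(a, b) on (0.35, 0.18) = 0.35
~ε = 1 − 0.18 = 0.82
~ε & β = min(a, b) on (0.82, 0.32) = 0.32
(~δ | ε) & (~ε & β) = min(a, b) on (0.35, 0.32) = 0.32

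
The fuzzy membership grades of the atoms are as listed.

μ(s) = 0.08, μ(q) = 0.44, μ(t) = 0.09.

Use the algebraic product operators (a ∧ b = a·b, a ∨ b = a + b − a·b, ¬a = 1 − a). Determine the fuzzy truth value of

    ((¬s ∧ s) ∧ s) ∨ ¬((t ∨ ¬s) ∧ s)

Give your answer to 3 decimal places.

¬s = 1 − 0.0800 = 0.9200
¬s ∧ s = a·b on (0.9200, 0.0800) = 0.0736
(¬s ∧ s) ∧ s = a·b on (0.0736, 0.0800) = 0.0059
¬s = 1 − 0.0800 = 0.9200
t ∨ ¬s = a + b − a·b on (0.0900, 0.9200) = 0.9272
(t ∨ ¬s) ∧ s = a·b on (0.9272, 0.0800) = 0.0742
¬((t ∨ ¬s) ∧ s) = 1 − 0.0742 = 0.9258
((¬s ∧ s) ∧ s) ∨ ¬((t ∨ ¬s) ∧ s) = a + b − a·b on (0.0059, 0.9258) = 0.9263

0.926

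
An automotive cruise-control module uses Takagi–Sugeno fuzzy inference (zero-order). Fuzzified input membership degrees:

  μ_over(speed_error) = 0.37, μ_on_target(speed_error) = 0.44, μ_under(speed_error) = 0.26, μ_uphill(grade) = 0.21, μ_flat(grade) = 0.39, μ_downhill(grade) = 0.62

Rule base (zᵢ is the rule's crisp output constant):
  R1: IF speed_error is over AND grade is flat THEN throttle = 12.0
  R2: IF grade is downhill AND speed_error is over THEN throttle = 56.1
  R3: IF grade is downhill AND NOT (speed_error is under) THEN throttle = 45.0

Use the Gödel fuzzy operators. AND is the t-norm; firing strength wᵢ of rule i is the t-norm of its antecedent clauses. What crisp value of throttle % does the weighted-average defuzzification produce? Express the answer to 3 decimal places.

R1 (z=12.0): over=0.37, flat=0.39; AND[min(a, b)] → w = 0.37
R2 (z=56.1): downhill=0.62, over=0.37; AND[min(a, b)] → w = 0.37
R3 (z=45.0): downhill=0.62, ¬under=1−0.26=0.74; AND[min(a, b)] → w = 0.62
Weighted average = (0.37·12.0 + 0.37·56.1 + 0.62·45.0) / (0.37 + 0.37 + 0.62)
  = 53.0970 / 1.3600 = 39.042

39.042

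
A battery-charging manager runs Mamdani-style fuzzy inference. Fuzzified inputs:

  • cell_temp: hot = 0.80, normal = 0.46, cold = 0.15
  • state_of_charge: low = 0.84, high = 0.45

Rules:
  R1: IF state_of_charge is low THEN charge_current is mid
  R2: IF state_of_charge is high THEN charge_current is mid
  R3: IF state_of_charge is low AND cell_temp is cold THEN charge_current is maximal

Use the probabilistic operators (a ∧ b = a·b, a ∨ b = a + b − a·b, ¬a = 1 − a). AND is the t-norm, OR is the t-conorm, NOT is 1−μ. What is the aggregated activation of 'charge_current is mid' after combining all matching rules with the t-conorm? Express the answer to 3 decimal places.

0.912

R1: low=0.84 → w = 0.8400
R2: high=0.45 → w = 0.4500
R3: low=0.84, cold=0.15; AND[a·b] → w = 0.1260
Rules with consequent 'mid': {R1, R2} → strengths 0.8400, 0.4500
Aggregate via t-conorm [a + b − a·b]: 0.9120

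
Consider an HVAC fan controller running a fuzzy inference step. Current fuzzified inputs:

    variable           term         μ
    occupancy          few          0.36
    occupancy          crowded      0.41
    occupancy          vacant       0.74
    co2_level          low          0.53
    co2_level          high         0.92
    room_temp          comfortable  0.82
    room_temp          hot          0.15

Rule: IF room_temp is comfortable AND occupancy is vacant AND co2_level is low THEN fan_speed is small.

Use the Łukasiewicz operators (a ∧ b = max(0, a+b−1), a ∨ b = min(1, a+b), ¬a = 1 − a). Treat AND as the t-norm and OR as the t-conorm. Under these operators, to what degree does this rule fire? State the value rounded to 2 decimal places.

0.09

firing strength: comfortable=0.82, vacant=0.74, low=0.53; AND[max(0, a+b−1)] → w = 0.09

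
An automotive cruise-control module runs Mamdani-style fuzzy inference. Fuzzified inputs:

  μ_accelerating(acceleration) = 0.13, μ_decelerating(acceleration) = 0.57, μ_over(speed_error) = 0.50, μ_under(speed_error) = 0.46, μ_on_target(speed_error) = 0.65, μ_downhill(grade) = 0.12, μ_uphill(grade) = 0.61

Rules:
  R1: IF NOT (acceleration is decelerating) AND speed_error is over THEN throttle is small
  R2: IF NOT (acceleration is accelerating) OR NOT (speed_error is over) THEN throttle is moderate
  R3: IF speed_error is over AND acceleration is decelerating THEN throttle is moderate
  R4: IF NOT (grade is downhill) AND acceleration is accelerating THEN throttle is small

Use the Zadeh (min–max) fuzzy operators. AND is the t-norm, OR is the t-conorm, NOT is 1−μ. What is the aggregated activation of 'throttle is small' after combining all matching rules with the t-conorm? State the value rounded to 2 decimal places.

0.43

R1: ¬decelerating=1−0.57=0.43, over=0.50; AND[min(a, b)] → w = 0.43
R2: ¬accelerating=1−0.13=0.87, ¬over=1−0.50=0.50; OR[max(a, b)] → w = 0.87
R3: over=0.50, decelerating=0.57; AND[min(a, b)] → w = 0.50
R4: ¬downhill=1−0.12=0.88, accelerating=0.13; AND[min(a, b)] → w = 0.13
Rules with consequent 'small': {R1, R4} → strengths 0.43, 0.13
Aggregate via t-conorm [max(a, b)]: 0.43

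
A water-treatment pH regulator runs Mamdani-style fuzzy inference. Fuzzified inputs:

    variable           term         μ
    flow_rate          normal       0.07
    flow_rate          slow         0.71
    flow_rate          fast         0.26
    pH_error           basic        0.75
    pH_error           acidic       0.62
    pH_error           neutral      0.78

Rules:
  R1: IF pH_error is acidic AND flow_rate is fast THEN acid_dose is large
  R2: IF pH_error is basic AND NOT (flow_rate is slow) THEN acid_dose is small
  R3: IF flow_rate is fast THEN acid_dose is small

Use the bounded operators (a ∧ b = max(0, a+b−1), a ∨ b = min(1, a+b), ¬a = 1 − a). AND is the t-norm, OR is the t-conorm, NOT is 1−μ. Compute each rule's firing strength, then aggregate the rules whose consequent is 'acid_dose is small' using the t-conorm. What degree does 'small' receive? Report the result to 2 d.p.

0.30

R1: acidic=0.62, fast=0.26; AND[max(0, a+b−1)] → w = 0.00
R2: basic=0.75, ¬slow=1−0.71=0.29; AND[max(0, a+b−1)] → w = 0.04
R3: fast=0.26 → w = 0.26
Rules with consequent 'small': {R2, R3} → strengths 0.04, 0.26
Aggregate via t-conorm [min(1, a+b)]: 0.30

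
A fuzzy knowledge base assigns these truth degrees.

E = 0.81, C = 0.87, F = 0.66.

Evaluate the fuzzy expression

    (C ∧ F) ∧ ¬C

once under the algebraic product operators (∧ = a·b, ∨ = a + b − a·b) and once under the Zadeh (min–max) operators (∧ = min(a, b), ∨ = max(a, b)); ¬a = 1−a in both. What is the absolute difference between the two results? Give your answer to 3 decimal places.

0.055

Under algebraic product:
  C ∧ F = a·b on (0.8700, 0.6600) = 0.5742
  ¬C = 1 − 0.8700 = 0.1300
  (C ∧ F) ∧ ¬C = a·b on (0.5742, 0.1300) = 0.0746
  → value = 0.0746
Under Zadeh (min–max):
  C ∧ F = min(a, b) on (0.87, 0.66) = 0.66
  ¬C = 1 − 0.87 = 0.13
  (C ∧ F) ∧ ¬C = min(a, b) on (0.66, 0.13) = 0.13
  → value = 0.1300
|0.0746 − 0.1300| = 0.055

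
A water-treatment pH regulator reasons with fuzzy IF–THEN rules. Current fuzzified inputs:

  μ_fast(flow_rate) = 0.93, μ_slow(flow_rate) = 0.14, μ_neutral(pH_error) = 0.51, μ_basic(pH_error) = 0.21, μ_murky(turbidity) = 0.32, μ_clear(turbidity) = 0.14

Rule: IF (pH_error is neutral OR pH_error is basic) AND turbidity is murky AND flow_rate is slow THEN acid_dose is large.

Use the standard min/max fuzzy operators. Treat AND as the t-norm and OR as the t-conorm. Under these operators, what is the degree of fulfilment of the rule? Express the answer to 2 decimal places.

firing strength: (neutral=0.51 OR basic=0.21) = 0.51; AND[min(a, b)] with murky=0.32, slow=0.14 → w = 0.14

0.14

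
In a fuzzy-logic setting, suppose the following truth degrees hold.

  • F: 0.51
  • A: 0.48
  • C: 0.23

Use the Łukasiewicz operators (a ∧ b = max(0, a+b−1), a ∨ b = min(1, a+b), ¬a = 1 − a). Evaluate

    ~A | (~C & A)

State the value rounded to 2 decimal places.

~A = 1 − 0.48 = 0.52
~C = 1 − 0.23 = 0.77
~C & A = max(0, a+b−1) on (0.77, 0.48) = 0.25
~A | (~C & A) = min(1, a+b) on (0.52, 0.25) = 0.77

0.77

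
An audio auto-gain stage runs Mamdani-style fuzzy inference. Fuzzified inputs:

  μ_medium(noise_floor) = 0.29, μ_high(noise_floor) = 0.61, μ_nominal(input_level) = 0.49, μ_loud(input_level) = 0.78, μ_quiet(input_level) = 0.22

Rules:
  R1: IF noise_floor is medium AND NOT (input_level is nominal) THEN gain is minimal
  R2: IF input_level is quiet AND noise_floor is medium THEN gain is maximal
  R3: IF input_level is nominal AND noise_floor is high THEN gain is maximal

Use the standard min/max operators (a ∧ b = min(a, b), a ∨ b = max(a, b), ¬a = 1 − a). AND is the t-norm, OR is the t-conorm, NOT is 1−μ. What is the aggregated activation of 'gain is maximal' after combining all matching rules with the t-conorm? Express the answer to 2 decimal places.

0.49

R1: medium=0.29, ¬nominal=1−0.49=0.51; AND[min(a, b)] → w = 0.29
R2: quiet=0.22, medium=0.29; AND[min(a, b)] → w = 0.22
R3: nominal=0.49, high=0.61; AND[min(a, b)] → w = 0.49
Rules with consequent 'maximal': {R2, R3} → strengths 0.22, 0.49
Aggregate via t-conorm [max(a, b)]: 0.49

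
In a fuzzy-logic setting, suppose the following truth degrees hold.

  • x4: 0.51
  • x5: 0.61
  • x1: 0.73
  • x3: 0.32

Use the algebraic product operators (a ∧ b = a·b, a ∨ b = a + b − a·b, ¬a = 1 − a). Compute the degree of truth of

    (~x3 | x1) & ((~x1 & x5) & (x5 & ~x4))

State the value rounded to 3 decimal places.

~x3 = 1 − 0.3200 = 0.6800
~x3 | x1 = a + b − a·b on (0.6800, 0.7300) = 0.9136
~x1 = 1 − 0.7300 = 0.2700
~x1 & x5 = a·b on (0.2700, 0.6100) = 0.1647
~x4 = 1 − 0.5100 = 0.4900
x5 & ~x4 = a·b on (0.6100, 0.4900) = 0.2989
(~x1 & x5) & (x5 & ~x4) = a·b on (0.1647, 0.2989) = 0.0492
(~x3 | x1) & ((~x1 & x5) & (x5 & ~x4)) = a·b on (0.9136, 0.0492) = 0.0450

0.045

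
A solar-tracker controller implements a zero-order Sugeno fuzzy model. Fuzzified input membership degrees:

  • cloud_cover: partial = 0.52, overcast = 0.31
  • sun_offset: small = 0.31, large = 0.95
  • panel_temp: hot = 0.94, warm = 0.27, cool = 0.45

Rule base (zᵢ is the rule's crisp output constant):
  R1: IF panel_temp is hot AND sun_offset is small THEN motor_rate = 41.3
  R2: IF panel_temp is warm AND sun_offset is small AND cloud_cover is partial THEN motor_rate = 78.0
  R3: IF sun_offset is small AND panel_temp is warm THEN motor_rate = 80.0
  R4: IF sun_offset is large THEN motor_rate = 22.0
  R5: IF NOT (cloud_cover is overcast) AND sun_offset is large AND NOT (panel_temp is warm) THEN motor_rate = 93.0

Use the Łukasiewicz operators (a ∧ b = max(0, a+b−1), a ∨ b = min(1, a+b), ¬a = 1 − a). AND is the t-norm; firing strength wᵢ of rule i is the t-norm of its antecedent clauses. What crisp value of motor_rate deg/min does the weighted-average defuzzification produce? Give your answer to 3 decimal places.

41.806

R1 (z=41.3): hot=0.94, small=0.31; AND[max(0, a+b−1)] → w = 0.25
R2 (z=78.0): warm=0.27, small=0.31, partial=0.52; AND[max(0, a+b−1)] → w = 0.00
R3 (z=80.0): small=0.31, warm=0.27; AND[max(0, a+b−1)] → w = 0.00
R4 (z=22.0): large=0.95 → w = 0.95
R5 (z=93.0): ¬overcast=1−0.31=0.69, large=0.95, ¬warm=1−0.27=0.73; AND[max(0, a+b−1)] → w = 0.37
Weighted average = (0.25·41.3 + 0.00·78.0 + 0.00·80.0 + 0.95·22.0 + 0.37·93.0) / (0.25 + 0.00 + 0.00 + 0.95 + 0.37)
  = 65.6350 / 1.5700 = 41.806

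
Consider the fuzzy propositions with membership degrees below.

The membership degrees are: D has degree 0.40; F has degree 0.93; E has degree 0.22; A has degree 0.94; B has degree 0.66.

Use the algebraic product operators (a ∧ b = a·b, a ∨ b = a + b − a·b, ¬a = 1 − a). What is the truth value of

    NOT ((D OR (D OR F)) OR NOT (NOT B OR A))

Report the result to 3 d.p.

D OR F = a + b − a·b on (0.4000, 0.9300) = 0.9580
D OR (D OR F) = a + b − a·b on (0.4000, 0.9580) = 0.9748
NOT B = 1 − 0.6600 = 0.3400
NOT B OR A = a + b − a·b on (0.3400, 0.9400) = 0.9604
NOT (NOT B OR A) = 1 − 0.9604 = 0.0396
(D OR (D OR F)) OR NOT (NOT B OR A) = a + b − a·b on (0.9748, 0.0396) = 0.9758
NOT ((D OR (D OR F)) OR NOT (NOT B OR A)) = 1 − 0.9758 = 0.0242

0.024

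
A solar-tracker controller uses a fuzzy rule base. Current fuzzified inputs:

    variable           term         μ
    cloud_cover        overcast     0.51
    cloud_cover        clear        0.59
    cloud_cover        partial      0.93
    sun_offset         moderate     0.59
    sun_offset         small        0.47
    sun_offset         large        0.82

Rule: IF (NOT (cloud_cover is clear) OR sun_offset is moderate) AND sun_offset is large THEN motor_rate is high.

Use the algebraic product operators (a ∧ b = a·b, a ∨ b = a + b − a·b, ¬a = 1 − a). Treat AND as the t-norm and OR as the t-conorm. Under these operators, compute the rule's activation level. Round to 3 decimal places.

firing strength: (¬clear=1−0.59=0.41 OR moderate=0.59) = 0.7581; AND[a·b] with large=0.82 → w = 0.6216

0.622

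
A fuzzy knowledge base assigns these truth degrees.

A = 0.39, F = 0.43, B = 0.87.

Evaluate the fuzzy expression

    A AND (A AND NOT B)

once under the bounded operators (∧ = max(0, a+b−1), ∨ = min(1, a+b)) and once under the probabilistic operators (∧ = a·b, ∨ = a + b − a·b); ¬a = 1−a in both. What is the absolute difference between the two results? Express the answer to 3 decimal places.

0.020

Under bounded:
  NOT B = 1 − 0.87 = 0.13
  A AND NOT B = max(0, a+b−1) on (0.39, 0.13) = 0.00
  A AND (A AND NOT B) = max(0, a+b−1) on (0.39, 0.00) = 0.00
  → value = 0.0000
Under probabilistic:
  NOT B = 1 − 0.8700 = 0.1300
  A AND NOT B = a·b on (0.3900, 0.1300) = 0.0507
  A AND (A AND NOT B) = a·b on (0.3900, 0.0507) = 0.0198
  → value = 0.0198
|0.0000 − 0.0198| = 0.020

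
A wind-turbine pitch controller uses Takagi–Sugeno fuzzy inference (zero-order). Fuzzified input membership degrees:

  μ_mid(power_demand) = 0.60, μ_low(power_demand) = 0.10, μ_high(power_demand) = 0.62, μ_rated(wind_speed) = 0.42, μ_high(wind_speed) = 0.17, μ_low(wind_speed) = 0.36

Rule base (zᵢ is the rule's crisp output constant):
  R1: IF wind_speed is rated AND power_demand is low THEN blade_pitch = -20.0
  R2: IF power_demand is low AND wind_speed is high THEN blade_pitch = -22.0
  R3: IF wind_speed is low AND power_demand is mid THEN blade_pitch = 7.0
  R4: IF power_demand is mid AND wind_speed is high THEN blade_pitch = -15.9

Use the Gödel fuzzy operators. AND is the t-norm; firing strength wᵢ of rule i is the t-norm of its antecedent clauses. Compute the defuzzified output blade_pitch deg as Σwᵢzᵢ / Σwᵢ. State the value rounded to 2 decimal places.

R1 (z=-20.0): rated=0.42, low=0.10; AND[min(a, b)] → w = 0.10
R2 (z=-22.0): low=0.10, high=0.17; AND[min(a, b)] → w = 0.10
R3 (z=7.0): low=0.36, mid=0.60; AND[min(a, b)] → w = 0.36
R4 (z=-15.9): mid=0.60, high=0.17; AND[min(a, b)] → w = 0.17
Weighted average = (0.10·-20.0 + 0.10·-22.0 + 0.36·7.0 + 0.17·-15.9) / (0.10 + 0.10 + 0.36 + 0.17)
  = -4.3830 / 0.7300 = -6.00

-6.00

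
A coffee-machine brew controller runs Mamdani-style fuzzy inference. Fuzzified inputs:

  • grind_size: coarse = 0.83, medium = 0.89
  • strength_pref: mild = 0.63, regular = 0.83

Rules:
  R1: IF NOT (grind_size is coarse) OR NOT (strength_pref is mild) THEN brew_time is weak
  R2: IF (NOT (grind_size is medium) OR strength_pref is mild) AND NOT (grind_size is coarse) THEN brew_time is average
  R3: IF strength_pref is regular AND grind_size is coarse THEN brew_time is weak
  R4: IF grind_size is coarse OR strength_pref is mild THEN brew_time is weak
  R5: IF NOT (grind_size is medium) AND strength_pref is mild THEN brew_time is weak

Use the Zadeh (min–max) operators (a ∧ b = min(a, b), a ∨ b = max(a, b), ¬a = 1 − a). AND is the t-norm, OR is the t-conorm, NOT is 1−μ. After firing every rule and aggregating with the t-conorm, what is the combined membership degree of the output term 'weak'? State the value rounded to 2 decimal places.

0.83

R1: ¬coarse=1−0.83=0.17, ¬mild=1−0.63=0.37; OR[max(a, b)] → w = 0.37
R2: (¬medium=1−0.89=0.11 OR mild=0.63) = 0.63; AND[min(a, b)] with ¬coarse=1−0.83=0.17 → w = 0.17
R3: regular=0.83, coarse=0.83; AND[min(a, b)] → w = 0.83
R4: coarse=0.83, mild=0.63; OR[max(a, b)] → w = 0.83
R5: ¬medium=1−0.89=0.11, mild=0.63; AND[min(a, b)] → w = 0.11
Rules with consequent 'weak': {R1, R3, R4, R5} → strengths 0.37, 0.83, 0.83, 0.11
Aggregate via t-conorm [max(a, b)]: 0.83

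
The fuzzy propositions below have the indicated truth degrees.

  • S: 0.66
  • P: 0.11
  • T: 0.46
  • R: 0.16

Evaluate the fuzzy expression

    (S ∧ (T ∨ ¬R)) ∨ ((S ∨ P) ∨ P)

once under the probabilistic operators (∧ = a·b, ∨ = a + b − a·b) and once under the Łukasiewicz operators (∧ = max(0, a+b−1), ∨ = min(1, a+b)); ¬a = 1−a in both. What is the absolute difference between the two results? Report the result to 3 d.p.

0.107

Under probabilistic:
  ¬R = 1 − 0.1600 = 0.8400
  T ∨ ¬R = a + b − a·b on (0.4600, 0.8400) = 0.9136
  S ∧ (T ∨ ¬R) = a·b on (0.6600, 0.9136) = 0.6030
  S ∨ P = a + b − a·b on (0.6600, 0.1100) = 0.6974
  (S ∨ P) ∨ P = a + b − a·b on (0.6974, 0.1100) = 0.7307
  (S ∧ (T ∨ ¬R)) ∨ ((S ∨ P) ∨ P) = a + b − a·b on (0.6030, 0.7307) = 0.8931
  → value = 0.8931
Under Łukasiewicz:
  ¬R = 1 − 0.16 = 0.84
  T ∨ ¬R = min(1, a+b) on (0.46, 0.84) = 1.00
  S ∧ (T ∨ ¬R) = max(0, a+b−1) on (0.66, 1.00) = 0.66
  S ∨ P = min(1, a+b) on (0.66, 0.11) = 0.77
  (S ∨ P) ∨ P = min(1, a+b) on (0.77, 0.11) = 0.88
  (S ∧ (T ∨ ¬R)) ∨ ((S ∨ P) ∨ P) = min(1, a+b) on (0.66, 0.88) = 1.00
  → value = 1.0000
|0.8931 − 1.0000| = 0.107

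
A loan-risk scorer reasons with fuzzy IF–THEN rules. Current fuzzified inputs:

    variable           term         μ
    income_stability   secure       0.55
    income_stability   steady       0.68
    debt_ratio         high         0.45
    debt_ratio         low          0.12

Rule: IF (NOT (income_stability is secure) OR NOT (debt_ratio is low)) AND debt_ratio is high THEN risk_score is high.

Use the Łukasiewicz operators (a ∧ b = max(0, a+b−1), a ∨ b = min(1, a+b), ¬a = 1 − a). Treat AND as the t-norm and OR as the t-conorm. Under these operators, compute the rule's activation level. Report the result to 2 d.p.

firing strength: (¬secure=1−0.55=0.45 OR ¬low=1−0.12=0.88) = 1.00; AND[max(0, a+b−1)] with high=0.45 → w = 0.45

0.45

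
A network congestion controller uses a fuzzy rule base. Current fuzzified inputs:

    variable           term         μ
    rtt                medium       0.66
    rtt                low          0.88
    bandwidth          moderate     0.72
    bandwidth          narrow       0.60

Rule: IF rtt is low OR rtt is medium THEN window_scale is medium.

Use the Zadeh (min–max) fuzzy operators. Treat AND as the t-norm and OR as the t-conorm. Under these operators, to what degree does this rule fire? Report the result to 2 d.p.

0.88

firing strength: low=0.88, medium=0.66; OR[max(a, b)] → w = 0.88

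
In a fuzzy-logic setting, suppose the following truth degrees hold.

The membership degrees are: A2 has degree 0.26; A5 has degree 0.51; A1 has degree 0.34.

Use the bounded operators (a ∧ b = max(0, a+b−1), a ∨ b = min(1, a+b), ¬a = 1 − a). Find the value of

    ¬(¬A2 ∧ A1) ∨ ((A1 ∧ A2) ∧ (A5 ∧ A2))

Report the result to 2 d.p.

¬A2 = 1 − 0.26 = 0.74
¬A2 ∧ A1 = max(0, a+b−1) on (0.74, 0.34) = 0.08
¬(¬A2 ∧ A1) = 1 − 0.08 = 0.92
A1 ∧ A2 = max(0, a+b−1) on (0.34, 0.26) = 0.00
A5 ∧ A2 = max(0, a+b−1) on (0.51, 0.26) = 0.00
(A1 ∧ A2) ∧ (A5 ∧ A2) = max(0, a+b−1) on (0.00, 0.00) = 0.00
¬(¬A2 ∧ A1) ∨ ((A1 ∧ A2) ∧ (A5 ∧ A2)) = min(1, a+b) on (0.92, 0.00) = 0.92

0.92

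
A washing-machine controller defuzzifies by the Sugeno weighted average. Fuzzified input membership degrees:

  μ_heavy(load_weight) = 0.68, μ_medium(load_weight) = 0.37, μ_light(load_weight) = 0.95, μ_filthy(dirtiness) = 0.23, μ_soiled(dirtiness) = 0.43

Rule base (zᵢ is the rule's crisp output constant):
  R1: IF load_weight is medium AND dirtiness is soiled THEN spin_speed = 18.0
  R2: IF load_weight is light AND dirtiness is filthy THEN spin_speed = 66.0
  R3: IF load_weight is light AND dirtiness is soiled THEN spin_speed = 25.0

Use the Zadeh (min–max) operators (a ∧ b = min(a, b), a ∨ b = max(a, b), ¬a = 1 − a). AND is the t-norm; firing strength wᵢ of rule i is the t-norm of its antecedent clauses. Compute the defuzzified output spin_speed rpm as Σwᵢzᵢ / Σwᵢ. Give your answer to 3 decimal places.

R1 (z=18.0): medium=0.37, soiled=0.43; AND[min(a, b)] → w = 0.37
R2 (z=66.0): light=0.95, filthy=0.23; AND[min(a, b)] → w = 0.23
R3 (z=25.0): light=0.95, soiled=0.43; AND[min(a, b)] → w = 0.43
Weighted average = (0.37·18.0 + 0.23·66.0 + 0.43·25.0) / (0.37 + 0.23 + 0.43)
  = 32.5900 / 1.0300 = 31.641

31.641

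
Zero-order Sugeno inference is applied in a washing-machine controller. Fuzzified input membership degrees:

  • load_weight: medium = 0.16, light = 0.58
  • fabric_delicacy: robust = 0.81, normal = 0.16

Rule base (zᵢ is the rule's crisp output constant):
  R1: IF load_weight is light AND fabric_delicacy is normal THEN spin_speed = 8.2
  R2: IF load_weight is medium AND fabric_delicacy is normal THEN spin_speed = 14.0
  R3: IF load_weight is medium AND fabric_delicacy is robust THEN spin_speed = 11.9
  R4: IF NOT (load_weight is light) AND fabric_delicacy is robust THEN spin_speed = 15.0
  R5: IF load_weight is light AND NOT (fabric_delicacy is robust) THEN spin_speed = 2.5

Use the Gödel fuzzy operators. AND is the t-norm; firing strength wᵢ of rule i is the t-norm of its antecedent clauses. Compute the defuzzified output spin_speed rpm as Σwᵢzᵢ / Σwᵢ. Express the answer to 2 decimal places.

R1 (z=8.2): light=0.58, normal=0.16; AND[min(a, b)] → w = 0.16
R2 (z=14.0): medium=0.16, normal=0.16; AND[min(a, b)] → w = 0.16
R3 (z=11.9): medium=0.16, robust=0.81; AND[min(a, b)] → w = 0.16
R4 (z=15.0): ¬light=1−0.58=0.42, robust=0.81; AND[min(a, b)] → w = 0.42
R5 (z=2.5): light=0.58, ¬robust=1−0.81=0.19; AND[min(a, b)] → w = 0.19
Weighted average = (0.16·8.2 + 0.16·14.0 + 0.16·11.9 + 0.42·15.0 + 0.19·2.5) / (0.16 + 0.16 + 0.16 + 0.42 + 0.19)
  = 12.2310 / 1.0900 = 11.22

11.22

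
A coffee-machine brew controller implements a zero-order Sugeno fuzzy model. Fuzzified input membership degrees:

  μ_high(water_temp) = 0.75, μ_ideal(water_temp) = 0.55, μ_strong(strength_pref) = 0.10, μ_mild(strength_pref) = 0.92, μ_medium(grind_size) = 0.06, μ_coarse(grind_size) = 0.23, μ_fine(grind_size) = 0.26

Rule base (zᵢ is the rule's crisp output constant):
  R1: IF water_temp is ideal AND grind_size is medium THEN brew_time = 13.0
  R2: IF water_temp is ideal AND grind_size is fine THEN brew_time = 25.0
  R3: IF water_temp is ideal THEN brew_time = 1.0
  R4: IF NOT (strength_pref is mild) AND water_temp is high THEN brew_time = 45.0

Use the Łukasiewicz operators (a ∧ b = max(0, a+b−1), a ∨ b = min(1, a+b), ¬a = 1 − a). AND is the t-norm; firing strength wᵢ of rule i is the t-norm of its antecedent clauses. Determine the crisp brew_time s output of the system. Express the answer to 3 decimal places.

1.000

R1 (z=13.0): ideal=0.55, medium=0.06; AND[max(0, a+b−1)] → w = 0.00
R2 (z=25.0): ideal=0.55, fine=0.26; AND[max(0, a+b−1)] → w = 0.00
R3 (z=1.0): ideal=0.55 → w = 0.55
R4 (z=45.0): ¬mild=1−0.92=0.08, high=0.75; AND[max(0, a+b−1)] → w = 0.00
Weighted average = (0.00·13.0 + 0.00·25.0 + 0.55·1.0 + 0.00·45.0) / (0.00 + 0.00 + 0.55 + 0.00)
  = 0.5500 / 0.5500 = 1.000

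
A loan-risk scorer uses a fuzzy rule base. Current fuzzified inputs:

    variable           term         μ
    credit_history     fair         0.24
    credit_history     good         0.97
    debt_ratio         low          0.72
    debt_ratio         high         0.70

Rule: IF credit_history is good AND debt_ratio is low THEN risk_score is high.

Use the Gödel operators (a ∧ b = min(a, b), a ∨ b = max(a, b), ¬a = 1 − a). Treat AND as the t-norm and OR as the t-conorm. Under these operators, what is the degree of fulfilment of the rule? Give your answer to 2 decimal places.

firing strength: good=0.97, low=0.72; AND[min(a, b)] → w = 0.72

0.72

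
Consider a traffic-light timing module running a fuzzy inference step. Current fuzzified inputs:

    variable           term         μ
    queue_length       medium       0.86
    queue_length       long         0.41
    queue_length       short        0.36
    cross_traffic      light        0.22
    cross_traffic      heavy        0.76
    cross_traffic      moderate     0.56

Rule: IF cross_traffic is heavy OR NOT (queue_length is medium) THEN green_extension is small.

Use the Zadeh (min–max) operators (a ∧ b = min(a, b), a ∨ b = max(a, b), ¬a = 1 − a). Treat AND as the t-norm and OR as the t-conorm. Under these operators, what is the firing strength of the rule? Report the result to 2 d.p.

firing strength: heavy=0.76, ¬medium=1−0.86=0.14; OR[max(a, b)] → w = 0.76

0.76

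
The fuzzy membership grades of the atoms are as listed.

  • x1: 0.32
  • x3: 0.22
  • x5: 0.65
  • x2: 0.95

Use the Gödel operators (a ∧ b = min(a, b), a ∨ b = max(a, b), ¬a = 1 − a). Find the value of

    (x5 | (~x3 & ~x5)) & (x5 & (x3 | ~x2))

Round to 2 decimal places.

0.22

~x3 = 1 − 0.22 = 0.78
~x5 = 1 − 0.65 = 0.35
~x3 & ~x5 = min(a, b) on (0.78, 0.35) = 0.35
x5 | (~x3 & ~x5) = max(a, b) on (0.65, 0.35) = 0.65
~x2 = 1 − 0.95 = 0.05
x3 | ~x2 = max(a, b) on (0.22, 0.05) = 0.22
x5 & (x3 | ~x2) = min(a, b) on (0.65, 0.22) = 0.22
(x5 | (~x3 & ~x5)) & (x5 & (x3 | ~x2)) = min(a, b) on (0.65, 0.22) = 0.22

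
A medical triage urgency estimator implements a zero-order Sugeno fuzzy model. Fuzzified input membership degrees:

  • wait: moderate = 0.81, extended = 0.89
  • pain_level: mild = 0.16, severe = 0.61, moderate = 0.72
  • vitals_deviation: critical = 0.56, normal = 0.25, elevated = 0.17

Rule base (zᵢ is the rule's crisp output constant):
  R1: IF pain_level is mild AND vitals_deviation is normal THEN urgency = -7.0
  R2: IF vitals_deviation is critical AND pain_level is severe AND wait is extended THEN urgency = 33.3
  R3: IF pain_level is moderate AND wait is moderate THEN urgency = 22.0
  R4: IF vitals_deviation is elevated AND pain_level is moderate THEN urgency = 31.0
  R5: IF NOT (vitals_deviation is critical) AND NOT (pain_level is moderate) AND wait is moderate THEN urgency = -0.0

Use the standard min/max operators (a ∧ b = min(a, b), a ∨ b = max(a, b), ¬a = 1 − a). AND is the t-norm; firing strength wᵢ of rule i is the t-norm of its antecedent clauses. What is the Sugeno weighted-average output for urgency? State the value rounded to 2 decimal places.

20.44

R1 (z=-7.0): mild=0.16, normal=0.25; AND[min(a, b)] → w = 0.16
R2 (z=33.3): critical=0.56, severe=0.61, extended=0.89; AND[min(a, b)] → w = 0.56
R3 (z=22.0): moderate=0.72, moderate=0.81; AND[min(a, b)] → w = 0.72
R4 (z=31.0): elevated=0.17, moderate=0.72; AND[min(a, b)] → w = 0.17
R5 (z=-0.0): ¬critical=1−0.56=0.44, ¬moderate=1−0.72=0.28, moderate=0.81; AND[min(a, b)] → w = 0.28
Weighted average = (0.16·-7.0 + 0.56·33.3 + 0.72·22.0 + 0.17·31.0 + 0.28·-0.0) / (0.16 + 0.56 + 0.72 + 0.17 + 0.28)
  = 38.6380 / 1.8900 = 20.44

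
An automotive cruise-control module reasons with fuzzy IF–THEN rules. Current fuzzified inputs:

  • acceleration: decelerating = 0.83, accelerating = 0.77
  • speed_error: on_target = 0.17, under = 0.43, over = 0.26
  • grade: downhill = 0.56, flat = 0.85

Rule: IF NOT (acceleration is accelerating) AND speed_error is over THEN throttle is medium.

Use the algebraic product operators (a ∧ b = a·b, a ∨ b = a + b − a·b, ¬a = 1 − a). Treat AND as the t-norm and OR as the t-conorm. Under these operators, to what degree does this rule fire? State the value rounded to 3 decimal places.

firing strength: ¬accelerating=1−0.77=0.23, over=0.26; AND[a·b] → w = 0.0598

0.060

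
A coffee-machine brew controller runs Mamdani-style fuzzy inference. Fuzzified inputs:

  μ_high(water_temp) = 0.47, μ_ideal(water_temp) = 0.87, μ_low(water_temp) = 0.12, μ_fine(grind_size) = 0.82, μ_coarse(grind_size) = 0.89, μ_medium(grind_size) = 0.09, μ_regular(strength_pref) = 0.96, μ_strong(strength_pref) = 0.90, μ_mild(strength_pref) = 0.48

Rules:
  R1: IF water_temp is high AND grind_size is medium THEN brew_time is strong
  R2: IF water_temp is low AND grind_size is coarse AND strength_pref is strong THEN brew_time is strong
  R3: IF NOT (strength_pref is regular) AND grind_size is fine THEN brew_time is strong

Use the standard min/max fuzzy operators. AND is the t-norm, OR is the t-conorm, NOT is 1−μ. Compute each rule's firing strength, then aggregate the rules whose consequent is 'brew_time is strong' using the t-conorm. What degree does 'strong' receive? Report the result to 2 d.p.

0.12

R1: high=0.47, medium=0.09; AND[min(a, b)] → w = 0.09
R2: low=0.12, coarse=0.89, strong=0.90; AND[min(a, b)] → w = 0.12
R3: ¬regular=1−0.96=0.04, fine=0.82; AND[min(a, b)] → w = 0.04
Rules with consequent 'strong': {R1, R2, R3} → strengths 0.09, 0.12, 0.04
Aggregate via t-conorm [max(a, b)]: 0.12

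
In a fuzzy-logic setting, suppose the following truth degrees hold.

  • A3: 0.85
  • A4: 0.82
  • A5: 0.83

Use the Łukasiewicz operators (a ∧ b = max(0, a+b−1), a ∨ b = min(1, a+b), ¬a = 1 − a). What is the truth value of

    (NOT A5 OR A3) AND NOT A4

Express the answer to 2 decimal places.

0.18

NOT A5 = 1 − 0.83 = 0.17
NOT A5 OR A3 = min(1, a+b) on (0.17, 0.85) = 1.00
NOT A4 = 1 − 0.82 = 0.18
(NOT A5 OR A3) AND NOT A4 = max(0, a+b−1) on (1.00, 0.18) = 0.18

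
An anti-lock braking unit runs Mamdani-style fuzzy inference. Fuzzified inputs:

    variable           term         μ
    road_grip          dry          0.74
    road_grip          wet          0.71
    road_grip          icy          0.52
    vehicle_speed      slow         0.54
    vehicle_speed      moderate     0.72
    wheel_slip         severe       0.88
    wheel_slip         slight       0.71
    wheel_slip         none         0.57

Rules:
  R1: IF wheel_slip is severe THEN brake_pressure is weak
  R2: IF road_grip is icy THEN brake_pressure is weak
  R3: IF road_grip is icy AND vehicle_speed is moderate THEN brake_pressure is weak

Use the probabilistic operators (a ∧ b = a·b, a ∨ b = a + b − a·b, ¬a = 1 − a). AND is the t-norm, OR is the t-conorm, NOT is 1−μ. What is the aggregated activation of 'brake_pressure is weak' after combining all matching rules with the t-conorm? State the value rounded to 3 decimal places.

R1: severe=0.88 → w = 0.8800
R2: icy=0.52 → w = 0.5200
R3: icy=0.52, moderate=0.72; AND[a·b] → w = 0.3744
Rules with consequent 'weak': {R1, R2, R3} → strengths 0.8800, 0.5200, 0.3744
Aggregate via t-conorm [a + b − a·b]: 0.9640

0.964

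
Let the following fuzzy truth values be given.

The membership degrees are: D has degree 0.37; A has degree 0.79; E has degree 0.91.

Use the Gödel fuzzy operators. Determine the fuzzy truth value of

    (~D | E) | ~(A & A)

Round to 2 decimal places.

~D = 1 − 0.37 = 0.63
~D | E = max(a, b) on (0.63, 0.91) = 0.91
A & A = min(a, b) on (0.79, 0.79) = 0.79
~(A & A) = 1 − 0.79 = 0.21
(~D | E) | ~(A & A) = max(a, b) on (0.91, 0.21) = 0.91

0.91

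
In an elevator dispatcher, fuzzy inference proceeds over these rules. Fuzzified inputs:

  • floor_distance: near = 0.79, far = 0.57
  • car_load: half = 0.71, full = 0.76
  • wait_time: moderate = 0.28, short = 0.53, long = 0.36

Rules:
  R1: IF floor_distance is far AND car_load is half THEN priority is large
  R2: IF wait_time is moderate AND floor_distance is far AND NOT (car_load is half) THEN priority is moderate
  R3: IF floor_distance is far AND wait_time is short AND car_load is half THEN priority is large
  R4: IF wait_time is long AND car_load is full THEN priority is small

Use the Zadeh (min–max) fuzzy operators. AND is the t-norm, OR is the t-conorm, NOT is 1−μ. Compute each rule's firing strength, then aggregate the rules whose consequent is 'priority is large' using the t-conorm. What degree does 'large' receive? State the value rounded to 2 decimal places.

R1: far=0.57, half=0.71; AND[min(a, b)] → w = 0.57
R2: moderate=0.28, far=0.57, ¬half=1−0.71=0.29; AND[min(a, b)] → w = 0.28
R3: far=0.57, short=0.53, half=0.71; AND[min(a, b)] → w = 0.53
R4: long=0.36, full=0.76; AND[min(a, b)] → w = 0.36
Rules with consequent 'large': {R1, R3} → strengths 0.57, 0.53
Aggregate via t-conorm [max(a, b)]: 0.57

0.57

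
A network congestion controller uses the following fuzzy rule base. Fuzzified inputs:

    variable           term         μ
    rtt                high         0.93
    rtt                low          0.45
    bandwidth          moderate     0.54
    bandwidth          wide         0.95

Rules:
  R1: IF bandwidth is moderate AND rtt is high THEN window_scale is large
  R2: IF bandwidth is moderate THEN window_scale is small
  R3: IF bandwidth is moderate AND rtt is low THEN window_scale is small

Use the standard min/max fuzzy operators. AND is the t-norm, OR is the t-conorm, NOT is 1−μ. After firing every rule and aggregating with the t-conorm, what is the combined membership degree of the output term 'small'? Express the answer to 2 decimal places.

R1: moderate=0.54, high=0.93; AND[min(a, b)] → w = 0.54
R2: moderate=0.54 → w = 0.54
R3: moderate=0.54, low=0.45; AND[min(a, b)] → w = 0.45
Rules with consequent 'small': {R2, R3} → strengths 0.54, 0.45
Aggregate via t-conorm [max(a, b)]: 0.54

0.54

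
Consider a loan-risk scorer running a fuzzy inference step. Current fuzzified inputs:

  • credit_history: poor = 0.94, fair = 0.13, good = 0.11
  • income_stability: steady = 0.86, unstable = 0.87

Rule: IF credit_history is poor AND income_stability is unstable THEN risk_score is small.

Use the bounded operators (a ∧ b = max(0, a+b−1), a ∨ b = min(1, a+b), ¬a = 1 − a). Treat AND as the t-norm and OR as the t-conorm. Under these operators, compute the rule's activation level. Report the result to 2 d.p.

firing strength: poor=0.94, unstable=0.87; AND[max(0, a+b−1)] → w = 0.81

0.81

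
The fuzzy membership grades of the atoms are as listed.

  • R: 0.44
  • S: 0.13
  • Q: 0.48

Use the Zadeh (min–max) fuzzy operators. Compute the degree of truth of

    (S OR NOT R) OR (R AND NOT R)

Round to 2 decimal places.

0.56

NOT R = 1 − 0.44 = 0.56
S OR NOT R = max(a, b) on (0.13, 0.56) = 0.56
NOT R = 1 − 0.44 = 0.56
R AND NOT R = min(a, b) on (0.44, 0.56) = 0.44
(S OR NOT R) OR (R AND NOT R) = max(a, b) on (0.56, 0.44) = 0.56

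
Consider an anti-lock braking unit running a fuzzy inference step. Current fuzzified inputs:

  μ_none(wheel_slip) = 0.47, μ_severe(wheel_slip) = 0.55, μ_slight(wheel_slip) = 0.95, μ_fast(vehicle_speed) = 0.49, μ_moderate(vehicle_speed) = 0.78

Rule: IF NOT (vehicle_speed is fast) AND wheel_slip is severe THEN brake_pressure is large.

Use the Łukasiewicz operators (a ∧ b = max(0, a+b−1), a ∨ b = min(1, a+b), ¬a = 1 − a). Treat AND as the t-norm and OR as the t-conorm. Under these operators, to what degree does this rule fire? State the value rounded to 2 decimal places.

firing strength: ¬fast=1−0.49=0.51, severe=0.55; AND[max(0, a+b−1)] → w = 0.06

0.06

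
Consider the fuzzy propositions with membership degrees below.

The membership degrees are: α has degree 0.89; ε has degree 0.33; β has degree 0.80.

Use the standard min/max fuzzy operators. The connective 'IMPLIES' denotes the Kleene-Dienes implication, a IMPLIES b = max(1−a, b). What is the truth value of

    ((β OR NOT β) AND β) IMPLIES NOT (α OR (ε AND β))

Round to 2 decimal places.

NOT β = 1 − 0.80 = 0.20
β OR NOT β = max(a, b) on (0.80, 0.20) = 0.80
(β OR NOT β) AND β = min(a, b) on (0.80, 0.80) = 0.80
ε AND β = min(a, b) on (0.33, 0.80) = 0.33
α OR (ε AND β) = max(a, b) on (0.89, 0.33) = 0.89
NOT (α OR (ε AND β)) = 1 − 0.89 = 0.11
((β OR NOT β) AND β) IMPLIES NOT (α OR (ε AND β))  [Kleene-Dienes: max(1−a, b)] with a=0.80, b=0.11 → 0.20

0.20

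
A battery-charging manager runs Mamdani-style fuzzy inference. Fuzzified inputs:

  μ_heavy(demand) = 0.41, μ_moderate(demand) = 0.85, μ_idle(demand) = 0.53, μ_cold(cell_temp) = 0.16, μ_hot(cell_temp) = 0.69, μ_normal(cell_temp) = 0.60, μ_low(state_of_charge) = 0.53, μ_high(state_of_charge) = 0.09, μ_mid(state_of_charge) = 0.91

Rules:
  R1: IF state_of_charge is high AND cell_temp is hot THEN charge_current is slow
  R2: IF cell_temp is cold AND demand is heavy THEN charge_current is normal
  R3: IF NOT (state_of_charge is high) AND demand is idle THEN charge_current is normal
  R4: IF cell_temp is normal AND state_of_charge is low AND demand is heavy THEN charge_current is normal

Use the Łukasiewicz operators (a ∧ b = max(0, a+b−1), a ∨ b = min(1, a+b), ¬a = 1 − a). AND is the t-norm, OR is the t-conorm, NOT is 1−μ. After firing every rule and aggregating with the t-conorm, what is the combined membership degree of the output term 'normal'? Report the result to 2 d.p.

R1: high=0.09, hot=0.69; AND[max(0, a+b−1)] → w = 0.00
R2: cold=0.16, heavy=0.41; AND[max(0, a+b−1)] → w = 0.00
R3: ¬high=1−0.09=0.91, idle=0.53; AND[max(0, a+b−1)] → w = 0.44
R4: normal=0.60, low=0.53, heavy=0.41; AND[max(0, a+b−1)] → w = 0.00
Rules with consequent 'normal': {R2, R3, R4} → strengths 0.00, 0.44, 0.00
Aggregate via t-conorm [min(1, a+b)]: 0.44

0.44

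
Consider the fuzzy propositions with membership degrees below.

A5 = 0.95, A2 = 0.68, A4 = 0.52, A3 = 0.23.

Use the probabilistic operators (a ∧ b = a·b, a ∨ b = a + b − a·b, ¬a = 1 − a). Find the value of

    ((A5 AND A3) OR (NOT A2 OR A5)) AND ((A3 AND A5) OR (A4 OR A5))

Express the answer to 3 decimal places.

A5 AND A3 = a·b on (0.9500, 0.2300) = 0.2185
NOT A2 = 1 − 0.6800 = 0.3200
NOT A2 OR A5 = a + b − a·b on (0.3200, 0.9500) = 0.9660
(A5 AND A3) OR (NOT A2 OR A5) = a + b − a·b on (0.2185, 0.9660) = 0.9734
A3 AND A5 = a·b on (0.2300, 0.9500) = 0.2185
A4 OR A5 = a + b − a·b on (0.5200, 0.9500) = 0.9760
(A3 AND A5) OR (A4 OR A5) = a + b − a·b on (0.2185, 0.9760) = 0.9812
((A5 AND A3) OR (NOT A2 OR A5)) AND ((A3 AND A5) OR (A4 OR A5)) = a·b on (0.9734, 0.9812) = 0.9552

0.955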